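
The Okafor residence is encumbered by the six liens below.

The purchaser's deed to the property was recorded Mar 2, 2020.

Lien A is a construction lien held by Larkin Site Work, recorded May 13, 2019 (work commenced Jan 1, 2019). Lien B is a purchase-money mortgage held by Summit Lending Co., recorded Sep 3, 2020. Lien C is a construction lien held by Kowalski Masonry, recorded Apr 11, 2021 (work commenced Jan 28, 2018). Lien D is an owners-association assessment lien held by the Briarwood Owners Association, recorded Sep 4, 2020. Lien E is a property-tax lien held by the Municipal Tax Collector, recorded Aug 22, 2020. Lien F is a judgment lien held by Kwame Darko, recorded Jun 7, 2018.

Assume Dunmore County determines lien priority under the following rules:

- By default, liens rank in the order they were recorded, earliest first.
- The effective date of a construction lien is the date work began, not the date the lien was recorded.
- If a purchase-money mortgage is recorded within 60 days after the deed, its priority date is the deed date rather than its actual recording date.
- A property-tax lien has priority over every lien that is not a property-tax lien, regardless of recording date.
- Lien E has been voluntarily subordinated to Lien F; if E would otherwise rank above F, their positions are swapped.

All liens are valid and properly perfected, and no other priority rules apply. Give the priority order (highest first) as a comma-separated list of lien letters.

F, C, E, A, B, D

Adjusting effective dates: A relates back to Jan 1, 2019 (work commenced); B was recorded 185 days after the deed — beyond 60 days — so no relation-back applies; C is treated as recorded Jan 28, 2018, the work-commencement date.
E is a property-tax lien, so it outranks all other liens regardless of date.
Ordering the rest by effective date: C (Jan 28, 2018), F (Jun 7, 2018), A (Jan 1, 2019), B (Sep 3, 2020), D (Sep 4, 2020).
The subordination applies — E was senior to F — so E and F swap.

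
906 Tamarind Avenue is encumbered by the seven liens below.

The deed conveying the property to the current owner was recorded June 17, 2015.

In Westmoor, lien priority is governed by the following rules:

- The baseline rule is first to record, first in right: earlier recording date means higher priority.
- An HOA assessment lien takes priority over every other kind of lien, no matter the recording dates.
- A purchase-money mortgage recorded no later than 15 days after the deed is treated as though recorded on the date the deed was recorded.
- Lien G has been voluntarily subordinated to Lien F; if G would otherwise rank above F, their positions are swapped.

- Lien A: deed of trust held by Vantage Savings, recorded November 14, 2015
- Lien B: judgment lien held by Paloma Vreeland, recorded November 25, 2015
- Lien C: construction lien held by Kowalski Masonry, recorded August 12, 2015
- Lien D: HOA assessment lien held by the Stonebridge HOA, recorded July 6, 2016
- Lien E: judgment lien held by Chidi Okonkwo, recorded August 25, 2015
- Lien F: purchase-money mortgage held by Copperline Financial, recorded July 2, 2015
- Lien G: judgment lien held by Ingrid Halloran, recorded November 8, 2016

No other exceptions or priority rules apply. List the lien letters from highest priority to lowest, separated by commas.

D, F, C, E, A, B, G

Effective dates: F relates back to the deed date June 17, 2015.
D is an HOA assessment lien and takes priority over every other lien.
Among the remaining liens, by effective date: F (June 17, 2015), C (August 12, 2015), E (August 25, 2015), A (November 14, 2015), B (November 25, 2015), G (November 8, 2016).
Since G is not senior to F, the subordination leaves the order unchanged.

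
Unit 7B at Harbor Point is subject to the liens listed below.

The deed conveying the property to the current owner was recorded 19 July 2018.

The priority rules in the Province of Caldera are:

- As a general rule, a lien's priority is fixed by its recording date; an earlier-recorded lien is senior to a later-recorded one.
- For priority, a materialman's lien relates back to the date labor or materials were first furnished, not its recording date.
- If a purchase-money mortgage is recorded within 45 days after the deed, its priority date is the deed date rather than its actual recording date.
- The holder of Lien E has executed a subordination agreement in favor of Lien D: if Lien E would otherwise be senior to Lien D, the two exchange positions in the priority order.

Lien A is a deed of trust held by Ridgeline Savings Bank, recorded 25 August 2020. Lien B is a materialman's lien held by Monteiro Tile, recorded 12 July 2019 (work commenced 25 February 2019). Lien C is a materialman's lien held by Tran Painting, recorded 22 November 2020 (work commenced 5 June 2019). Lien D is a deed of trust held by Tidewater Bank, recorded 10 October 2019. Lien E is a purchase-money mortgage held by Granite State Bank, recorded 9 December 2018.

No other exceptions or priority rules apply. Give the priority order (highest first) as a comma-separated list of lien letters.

D, B, C, E, A

Effective dates after the stated exceptions: B relates back to 25 February 2019 (work commenced); C relates back to 5 June 2019 (work commenced); E was recorded 143 days after the deed, outside the 45-day window, so it keeps its recording date.
Sorted by effective date: E (9 December 2018), B (25 February 2019), C (5 June 2019), D (10 October 2019), A (25 August 2020).
Because E would otherwise rank above D, the subordination swaps them.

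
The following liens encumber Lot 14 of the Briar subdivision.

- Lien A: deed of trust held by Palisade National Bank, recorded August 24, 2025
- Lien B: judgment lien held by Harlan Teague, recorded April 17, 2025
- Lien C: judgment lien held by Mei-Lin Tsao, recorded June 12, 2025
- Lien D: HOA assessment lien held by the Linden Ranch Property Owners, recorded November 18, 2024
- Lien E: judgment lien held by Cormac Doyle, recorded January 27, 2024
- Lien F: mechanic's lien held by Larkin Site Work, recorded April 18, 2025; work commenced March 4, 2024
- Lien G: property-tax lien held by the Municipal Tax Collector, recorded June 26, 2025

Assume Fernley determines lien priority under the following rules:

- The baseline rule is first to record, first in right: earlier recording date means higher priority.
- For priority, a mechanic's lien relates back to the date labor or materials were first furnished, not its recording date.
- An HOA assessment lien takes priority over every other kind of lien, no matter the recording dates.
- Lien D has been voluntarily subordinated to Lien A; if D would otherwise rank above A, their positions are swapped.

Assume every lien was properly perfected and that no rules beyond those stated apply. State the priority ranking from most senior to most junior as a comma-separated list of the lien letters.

A, E, F, B, C, G, D

First, effective dates: F relates back to March 4, 2024 (work commenced).
D is an HOA assessment lien, so it outranks all other liens regardless of date.
Among the remaining liens, by effective date: E (January 27, 2024), F (March 4, 2024), B (April 17, 2025), C (June 12, 2025), G (June 26, 2025), A (August 24, 2025).
D would otherwise be senior to A, so under the subordination agreement D and A exchange positions.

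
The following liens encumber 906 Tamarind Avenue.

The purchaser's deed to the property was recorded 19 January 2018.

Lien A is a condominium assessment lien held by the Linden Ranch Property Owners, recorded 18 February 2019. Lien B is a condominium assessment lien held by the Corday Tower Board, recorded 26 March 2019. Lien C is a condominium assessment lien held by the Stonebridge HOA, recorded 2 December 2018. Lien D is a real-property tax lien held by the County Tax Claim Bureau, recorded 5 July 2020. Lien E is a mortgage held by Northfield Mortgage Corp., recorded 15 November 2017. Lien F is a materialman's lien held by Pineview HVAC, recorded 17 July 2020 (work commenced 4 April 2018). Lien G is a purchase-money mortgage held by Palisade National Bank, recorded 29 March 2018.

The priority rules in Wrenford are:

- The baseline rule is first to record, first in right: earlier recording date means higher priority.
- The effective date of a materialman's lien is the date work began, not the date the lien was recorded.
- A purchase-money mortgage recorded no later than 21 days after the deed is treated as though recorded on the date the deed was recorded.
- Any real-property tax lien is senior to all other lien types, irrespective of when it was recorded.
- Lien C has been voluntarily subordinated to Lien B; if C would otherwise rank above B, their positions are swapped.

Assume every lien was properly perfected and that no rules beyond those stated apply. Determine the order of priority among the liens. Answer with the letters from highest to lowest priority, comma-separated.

Effective dates: F relates back to 4 April 2018 (work commenced); G was recorded 69 days after the deed — beyond 21 days — so no relation-back applies.
D, as a real-property tax lien, has superpriority and ranks first.
Ordering the rest by effective date: E (15 November 2017), G (29 March 2018), F (4 April 2018), C (2 December 2018), A (18 February 2019), B (26 March 2019).
The subordination applies — C was senior to B — so C and B swap.

D, E, G, F, B, A, C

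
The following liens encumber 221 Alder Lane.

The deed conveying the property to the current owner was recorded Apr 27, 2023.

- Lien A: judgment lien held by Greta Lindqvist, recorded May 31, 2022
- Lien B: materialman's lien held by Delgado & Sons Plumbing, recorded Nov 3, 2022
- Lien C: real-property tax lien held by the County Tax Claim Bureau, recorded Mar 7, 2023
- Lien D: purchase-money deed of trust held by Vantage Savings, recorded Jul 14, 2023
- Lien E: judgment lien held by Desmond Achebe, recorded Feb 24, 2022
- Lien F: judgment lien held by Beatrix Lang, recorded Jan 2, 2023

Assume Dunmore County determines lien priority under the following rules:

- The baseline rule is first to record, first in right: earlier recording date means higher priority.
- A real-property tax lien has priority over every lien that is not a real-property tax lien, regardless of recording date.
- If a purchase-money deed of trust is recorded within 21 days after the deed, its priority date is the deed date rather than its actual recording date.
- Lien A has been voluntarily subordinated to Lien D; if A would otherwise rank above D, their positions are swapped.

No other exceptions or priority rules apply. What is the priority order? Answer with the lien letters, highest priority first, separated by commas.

First, effective dates: D was recorded 78 days after the deed — beyond 21 days — so no relation-back applies.
C is a real-property tax lien, so it outranks all other liens regardless of date.
Remaining liens by effective date: E (Feb 24, 2022), A (May 31, 2022), B (Nov 3, 2022), F (Jan 2, 2023), D (Jul 14, 2023).
A would otherwise be senior to D, so under the subordination agreement A and D exchange positions.

C, E, D, B, F, A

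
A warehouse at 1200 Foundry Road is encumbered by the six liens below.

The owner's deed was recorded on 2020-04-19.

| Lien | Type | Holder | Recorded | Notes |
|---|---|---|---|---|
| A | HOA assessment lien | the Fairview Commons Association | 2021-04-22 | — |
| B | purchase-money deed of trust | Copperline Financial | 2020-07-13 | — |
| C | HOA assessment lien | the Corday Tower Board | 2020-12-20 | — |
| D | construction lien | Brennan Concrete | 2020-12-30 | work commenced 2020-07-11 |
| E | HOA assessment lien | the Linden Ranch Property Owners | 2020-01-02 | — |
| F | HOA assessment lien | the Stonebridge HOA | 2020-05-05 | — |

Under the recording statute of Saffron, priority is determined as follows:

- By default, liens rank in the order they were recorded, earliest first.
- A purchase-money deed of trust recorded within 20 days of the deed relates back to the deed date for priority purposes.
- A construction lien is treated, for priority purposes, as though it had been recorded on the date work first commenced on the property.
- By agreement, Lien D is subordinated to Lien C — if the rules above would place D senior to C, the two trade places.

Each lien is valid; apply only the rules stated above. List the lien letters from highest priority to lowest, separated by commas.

E, F, C, B, D, A

Effective dates: B was recorded 85 days after the deed — beyond 20 days — so no relation-back applies; D is treated as recorded 2020-07-11, the work-commencement date.
Sorted by effective date: E (2020-01-02), F (2020-05-05), D (2020-07-11), B (2020-07-13), C (2020-12-20), A (2021-04-22).
D is senior to C before the subordination, so the two trade places.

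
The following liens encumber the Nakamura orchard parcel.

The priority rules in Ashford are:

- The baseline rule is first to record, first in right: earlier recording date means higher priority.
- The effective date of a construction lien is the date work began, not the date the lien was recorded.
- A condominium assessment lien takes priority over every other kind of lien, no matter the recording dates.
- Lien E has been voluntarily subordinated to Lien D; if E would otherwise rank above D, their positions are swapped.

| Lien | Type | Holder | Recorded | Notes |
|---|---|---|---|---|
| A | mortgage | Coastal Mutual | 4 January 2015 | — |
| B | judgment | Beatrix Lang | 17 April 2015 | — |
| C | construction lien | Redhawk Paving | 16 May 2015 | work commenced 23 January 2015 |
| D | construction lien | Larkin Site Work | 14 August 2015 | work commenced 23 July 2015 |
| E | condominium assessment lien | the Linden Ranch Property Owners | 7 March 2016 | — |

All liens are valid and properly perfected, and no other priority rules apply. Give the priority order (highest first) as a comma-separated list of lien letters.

Effective dates: C is treated as recorded 23 January 2015, the work-commencement date; D is treated as recorded 23 July 2015, the work-commencement date.
E is a condominium assessment lien and takes priority over every other lien.
Among the remaining liens, by effective date: A (4 January 2015), C (23 January 2015), B (17 April 2015), D (23 July 2015).
The subordination applies — E was senior to D — so E and D swap.

D, A, C, B, E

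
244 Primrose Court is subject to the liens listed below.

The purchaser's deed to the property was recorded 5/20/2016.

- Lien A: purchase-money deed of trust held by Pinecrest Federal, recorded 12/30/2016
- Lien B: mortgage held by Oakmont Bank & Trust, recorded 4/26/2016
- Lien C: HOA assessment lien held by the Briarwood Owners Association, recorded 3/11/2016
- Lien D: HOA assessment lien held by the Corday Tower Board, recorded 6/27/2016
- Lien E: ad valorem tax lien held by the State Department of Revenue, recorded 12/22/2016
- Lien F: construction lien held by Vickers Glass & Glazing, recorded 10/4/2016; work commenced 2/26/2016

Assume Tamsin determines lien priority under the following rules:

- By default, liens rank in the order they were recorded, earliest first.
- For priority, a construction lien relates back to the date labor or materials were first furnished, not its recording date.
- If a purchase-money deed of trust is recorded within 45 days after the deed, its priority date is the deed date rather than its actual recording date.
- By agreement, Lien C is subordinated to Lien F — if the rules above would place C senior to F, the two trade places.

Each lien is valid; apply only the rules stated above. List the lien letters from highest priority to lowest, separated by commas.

F, C, B, D, E, A

Adjusting effective dates: A was recorded 224 days after the deed — beyond 45 days — so no relation-back applies; F is treated as recorded 2/26/2016, the work-commencement date.
Sorted by effective date: F (2/26/2016), C (3/11/2016), B (4/26/2016), D (6/27/2016), E (12/22/2016), A (12/30/2016).
C is already junior to F, so the subordination agreement changes nothing.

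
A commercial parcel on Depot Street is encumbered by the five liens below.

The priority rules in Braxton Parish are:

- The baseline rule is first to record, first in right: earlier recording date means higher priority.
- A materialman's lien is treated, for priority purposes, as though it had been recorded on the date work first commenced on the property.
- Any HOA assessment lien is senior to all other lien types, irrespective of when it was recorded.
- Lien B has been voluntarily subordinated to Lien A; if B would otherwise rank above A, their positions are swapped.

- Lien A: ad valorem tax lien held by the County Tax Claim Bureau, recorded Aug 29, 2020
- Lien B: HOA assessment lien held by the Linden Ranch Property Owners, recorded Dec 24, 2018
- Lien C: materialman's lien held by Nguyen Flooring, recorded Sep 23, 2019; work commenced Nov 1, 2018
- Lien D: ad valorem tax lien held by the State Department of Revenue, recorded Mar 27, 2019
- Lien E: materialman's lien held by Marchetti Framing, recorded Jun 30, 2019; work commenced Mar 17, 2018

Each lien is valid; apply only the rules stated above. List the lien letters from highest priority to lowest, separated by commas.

Effective dates after the stated exceptions: C relates back to Nov 1, 2018 (work commenced); E is treated as recorded Mar 17, 2018, the work-commencement date.
As an HOA assessment lien, B is senior to every other lien.
Among the remaining liens, by effective date: E (Mar 17, 2018), C (Nov 1, 2018), D (Mar 27, 2019), A (Aug 29, 2020).
Because B would otherwise rank above A, the subordination swaps them.

A, E, C, D, B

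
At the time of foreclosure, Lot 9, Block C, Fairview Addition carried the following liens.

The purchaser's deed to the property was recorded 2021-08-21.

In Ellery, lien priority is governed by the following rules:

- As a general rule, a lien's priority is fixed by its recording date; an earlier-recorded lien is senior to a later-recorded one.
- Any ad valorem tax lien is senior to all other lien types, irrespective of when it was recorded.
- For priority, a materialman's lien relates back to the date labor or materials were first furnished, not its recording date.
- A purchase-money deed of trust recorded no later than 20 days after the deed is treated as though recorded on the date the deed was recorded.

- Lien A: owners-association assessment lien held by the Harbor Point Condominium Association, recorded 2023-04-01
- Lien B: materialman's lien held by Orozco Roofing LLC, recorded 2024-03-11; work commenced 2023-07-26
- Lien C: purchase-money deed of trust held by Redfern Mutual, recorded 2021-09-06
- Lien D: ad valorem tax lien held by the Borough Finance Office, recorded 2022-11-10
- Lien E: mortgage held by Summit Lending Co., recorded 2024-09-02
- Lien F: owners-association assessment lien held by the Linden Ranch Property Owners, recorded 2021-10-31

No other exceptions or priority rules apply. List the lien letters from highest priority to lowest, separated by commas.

Adjusting effective dates: B is treated as recorded 2023-07-26, the work-commencement date; C was recorded within the 20-day window, so its effective date is the deed date 2021-08-21.
As an ad valorem tax lien, D is senior to every other lien.
Remaining liens by effective date: C (2021-08-21), F (2021-10-31), A (2023-04-01), B (2023-07-26), E (2024-09-02).

D, C, F, A, B, E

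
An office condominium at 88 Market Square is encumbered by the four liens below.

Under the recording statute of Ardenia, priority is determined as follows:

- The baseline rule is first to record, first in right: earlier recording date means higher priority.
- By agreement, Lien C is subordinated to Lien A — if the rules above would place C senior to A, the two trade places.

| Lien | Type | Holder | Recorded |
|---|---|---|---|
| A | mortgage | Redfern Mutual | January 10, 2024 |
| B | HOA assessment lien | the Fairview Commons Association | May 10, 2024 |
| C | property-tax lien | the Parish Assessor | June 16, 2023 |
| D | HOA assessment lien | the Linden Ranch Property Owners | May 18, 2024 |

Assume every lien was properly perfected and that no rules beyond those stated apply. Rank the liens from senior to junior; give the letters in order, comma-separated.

A, C, B, D

By effective date: C (June 16, 2023), A (January 10, 2024), B (May 10, 2024), D (May 18, 2024).
C would otherwise be senior to A, so under the subordination agreement C and A exchange positions.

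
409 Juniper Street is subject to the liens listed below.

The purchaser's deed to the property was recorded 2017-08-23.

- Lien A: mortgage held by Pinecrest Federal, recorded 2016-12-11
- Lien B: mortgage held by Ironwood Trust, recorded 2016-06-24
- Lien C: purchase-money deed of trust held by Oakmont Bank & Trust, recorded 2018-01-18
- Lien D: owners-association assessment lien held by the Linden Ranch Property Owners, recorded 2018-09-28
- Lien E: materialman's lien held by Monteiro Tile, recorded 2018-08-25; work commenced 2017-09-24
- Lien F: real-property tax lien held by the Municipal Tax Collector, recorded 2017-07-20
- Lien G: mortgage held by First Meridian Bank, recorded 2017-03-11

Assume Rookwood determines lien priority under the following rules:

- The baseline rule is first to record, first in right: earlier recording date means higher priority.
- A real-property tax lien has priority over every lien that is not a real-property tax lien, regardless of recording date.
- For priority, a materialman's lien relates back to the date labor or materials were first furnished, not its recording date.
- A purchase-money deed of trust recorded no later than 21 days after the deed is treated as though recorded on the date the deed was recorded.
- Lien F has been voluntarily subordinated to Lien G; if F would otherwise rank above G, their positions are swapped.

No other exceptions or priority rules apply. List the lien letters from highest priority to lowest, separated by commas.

G, B, A, F, E, C, D

Effective dates after the stated exceptions: C missed the 21-day window (148 days after the deed), so its recording date stands; E's effective date is 2017-09-24, when work began.
F is a real-property tax lien, so it outranks all other liens regardless of date.
Ordering the rest by effective date: B (2016-06-24), A (2016-12-11), G (2017-03-11), E (2017-09-24), C (2018-01-18), D (2018-09-28).
Because F would otherwise rank above G, the subordination swaps them.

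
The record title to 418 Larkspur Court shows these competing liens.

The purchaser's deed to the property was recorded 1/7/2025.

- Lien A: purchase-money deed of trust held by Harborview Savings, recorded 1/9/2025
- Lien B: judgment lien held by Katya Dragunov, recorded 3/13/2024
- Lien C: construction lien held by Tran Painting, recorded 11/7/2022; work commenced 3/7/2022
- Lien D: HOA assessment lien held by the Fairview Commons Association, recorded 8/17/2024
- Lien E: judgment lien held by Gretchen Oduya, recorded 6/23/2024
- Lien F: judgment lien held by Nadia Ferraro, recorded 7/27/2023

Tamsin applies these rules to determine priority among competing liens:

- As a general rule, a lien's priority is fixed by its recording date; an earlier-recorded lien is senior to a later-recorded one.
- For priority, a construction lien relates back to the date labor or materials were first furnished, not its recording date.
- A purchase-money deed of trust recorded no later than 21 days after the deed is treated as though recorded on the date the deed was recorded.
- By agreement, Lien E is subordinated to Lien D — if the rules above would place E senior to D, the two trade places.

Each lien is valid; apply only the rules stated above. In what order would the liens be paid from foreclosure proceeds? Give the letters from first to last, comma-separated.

C, F, B, D, E, A

Effective dates after the stated exceptions: A relates back to the deed date 1/7/2025; C relates back to 3/7/2022 (work commenced).
Sorted by effective date: C (3/7/2022), F (7/27/2023), B (3/13/2024), E (6/23/2024), D (8/17/2024), A (1/7/2025).
E would otherwise be senior to D, so under the subordination agreement E and D exchange positions.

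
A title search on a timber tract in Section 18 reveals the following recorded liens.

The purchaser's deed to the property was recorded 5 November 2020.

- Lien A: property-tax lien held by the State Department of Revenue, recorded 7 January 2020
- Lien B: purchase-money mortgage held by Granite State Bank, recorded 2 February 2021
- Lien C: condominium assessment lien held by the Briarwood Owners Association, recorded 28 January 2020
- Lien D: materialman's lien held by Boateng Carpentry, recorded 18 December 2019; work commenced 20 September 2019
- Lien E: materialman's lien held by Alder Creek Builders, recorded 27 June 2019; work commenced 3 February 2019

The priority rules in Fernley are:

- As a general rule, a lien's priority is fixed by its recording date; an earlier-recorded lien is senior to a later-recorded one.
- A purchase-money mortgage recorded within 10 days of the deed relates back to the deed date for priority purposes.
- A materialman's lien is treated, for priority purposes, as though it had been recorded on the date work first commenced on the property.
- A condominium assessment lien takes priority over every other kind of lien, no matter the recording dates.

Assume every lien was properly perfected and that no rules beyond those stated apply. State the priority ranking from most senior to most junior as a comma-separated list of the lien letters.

Effective dates: B was recorded 89 days after the deed — beyond 10 days — so no relation-back applies; D relates back to 20 September 2019 (work commenced); E's effective date is 3 February 2019, when work began.
C is a condominium assessment lien, so it outranks all other liens regardless of date.
Among the remaining liens, by effective date: E (3 February 2019), D (20 September 2019), A (7 January 2020), B (2 February 2021).

C, E, D, A, B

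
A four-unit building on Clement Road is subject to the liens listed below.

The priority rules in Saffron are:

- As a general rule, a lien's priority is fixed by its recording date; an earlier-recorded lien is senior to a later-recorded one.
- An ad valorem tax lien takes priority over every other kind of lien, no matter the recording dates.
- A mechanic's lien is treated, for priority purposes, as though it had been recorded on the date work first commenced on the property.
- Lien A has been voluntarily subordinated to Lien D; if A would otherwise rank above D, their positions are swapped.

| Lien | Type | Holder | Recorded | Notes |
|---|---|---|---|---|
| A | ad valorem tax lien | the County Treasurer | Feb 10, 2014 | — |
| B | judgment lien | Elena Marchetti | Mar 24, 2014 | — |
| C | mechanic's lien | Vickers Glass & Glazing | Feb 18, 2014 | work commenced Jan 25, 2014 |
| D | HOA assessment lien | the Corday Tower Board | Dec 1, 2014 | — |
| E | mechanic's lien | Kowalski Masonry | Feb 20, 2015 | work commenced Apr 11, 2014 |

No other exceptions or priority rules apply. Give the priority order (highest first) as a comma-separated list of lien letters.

Adjusting effective dates: C relates back to Jan 25, 2014 (work commenced); E is treated as recorded Apr 11, 2014, the work-commencement date.
A, as an ad valorem tax lien, has superpriority and ranks first.
Ordering the rest by effective date: C (Jan 25, 2014), B (Mar 24, 2014), E (Apr 11, 2014), D (Dec 1, 2014).
Because A would otherwise rank above D, the subordination swaps them.

D, C, B, E, A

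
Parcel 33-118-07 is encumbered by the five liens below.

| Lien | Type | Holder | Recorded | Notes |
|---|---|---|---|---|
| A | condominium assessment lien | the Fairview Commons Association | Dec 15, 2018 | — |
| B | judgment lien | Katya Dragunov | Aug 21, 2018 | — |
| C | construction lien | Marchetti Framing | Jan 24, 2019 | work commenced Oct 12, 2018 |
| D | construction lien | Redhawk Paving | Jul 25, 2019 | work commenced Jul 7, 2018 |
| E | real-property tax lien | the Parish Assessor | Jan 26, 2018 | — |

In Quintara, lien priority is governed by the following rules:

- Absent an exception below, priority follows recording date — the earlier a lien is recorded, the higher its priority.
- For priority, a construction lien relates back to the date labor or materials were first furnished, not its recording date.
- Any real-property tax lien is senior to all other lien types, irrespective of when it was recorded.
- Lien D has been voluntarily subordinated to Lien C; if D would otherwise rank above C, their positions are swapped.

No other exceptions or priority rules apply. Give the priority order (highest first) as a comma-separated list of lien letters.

First, effective dates: C's effective date is Oct 12, 2018, when work began; D is treated as recorded Jul 7, 2018, the work-commencement date.
E, as a real-property tax lien, has superpriority and ranks first.
Among the remaining liens, by effective date: D (Jul 7, 2018), B (Aug 21, 2018), C (Oct 12, 2018), A (Dec 15, 2018).
Because D would otherwise rank above C, the subordination swaps them.

E, C, B, D, A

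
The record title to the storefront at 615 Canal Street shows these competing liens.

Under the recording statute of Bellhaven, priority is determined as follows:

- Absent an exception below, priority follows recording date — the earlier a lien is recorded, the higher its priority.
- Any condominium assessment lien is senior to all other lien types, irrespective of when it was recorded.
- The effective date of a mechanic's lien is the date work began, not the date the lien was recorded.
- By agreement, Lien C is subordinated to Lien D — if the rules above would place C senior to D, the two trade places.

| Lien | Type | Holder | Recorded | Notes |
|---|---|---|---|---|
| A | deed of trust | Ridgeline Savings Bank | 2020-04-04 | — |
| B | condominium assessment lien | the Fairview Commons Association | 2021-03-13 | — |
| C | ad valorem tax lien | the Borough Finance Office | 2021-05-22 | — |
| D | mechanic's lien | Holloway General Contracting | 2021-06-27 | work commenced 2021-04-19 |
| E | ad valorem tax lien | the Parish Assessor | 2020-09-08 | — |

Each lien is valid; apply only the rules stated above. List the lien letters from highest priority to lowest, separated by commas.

B, A, E, D, C

Effective dates after the stated exceptions: D is treated as recorded 2021-04-19, the work-commencement date.
B is a condominium assessment lien and takes priority over every other lien.
Among the remaining liens, by effective date: A (2020-04-04), E (2020-09-08), D (2021-04-19), C (2021-05-22).
C is already junior to D, so the subordination agreement changes nothing.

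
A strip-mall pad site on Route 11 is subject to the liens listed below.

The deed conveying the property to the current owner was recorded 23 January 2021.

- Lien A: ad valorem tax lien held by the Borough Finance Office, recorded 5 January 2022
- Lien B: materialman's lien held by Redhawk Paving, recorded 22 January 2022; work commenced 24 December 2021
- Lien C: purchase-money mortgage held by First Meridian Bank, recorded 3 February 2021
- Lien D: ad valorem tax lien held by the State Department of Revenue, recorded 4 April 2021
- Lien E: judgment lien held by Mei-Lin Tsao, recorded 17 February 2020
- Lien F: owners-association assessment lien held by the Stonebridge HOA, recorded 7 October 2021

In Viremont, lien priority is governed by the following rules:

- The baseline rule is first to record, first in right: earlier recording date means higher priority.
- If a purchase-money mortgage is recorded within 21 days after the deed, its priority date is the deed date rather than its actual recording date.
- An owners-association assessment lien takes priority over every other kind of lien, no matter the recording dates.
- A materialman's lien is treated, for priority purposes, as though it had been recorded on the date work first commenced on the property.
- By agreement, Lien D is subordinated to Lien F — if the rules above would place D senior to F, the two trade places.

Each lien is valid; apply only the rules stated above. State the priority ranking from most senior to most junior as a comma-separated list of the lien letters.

F, E, C, D, B, A

First, effective dates: B relates back to 24 December 2021 (work commenced); C relates back to the deed date 23 January 2021.
F is an owners-association assessment lien and takes priority over every other lien.
The other liens, earliest effective date first: E (17 February 2020), C (23 January 2021), D (4 April 2021), B (24 December 2021), A (5 January 2022).
Since D is not senior to F, the subordination leaves the order unchanged.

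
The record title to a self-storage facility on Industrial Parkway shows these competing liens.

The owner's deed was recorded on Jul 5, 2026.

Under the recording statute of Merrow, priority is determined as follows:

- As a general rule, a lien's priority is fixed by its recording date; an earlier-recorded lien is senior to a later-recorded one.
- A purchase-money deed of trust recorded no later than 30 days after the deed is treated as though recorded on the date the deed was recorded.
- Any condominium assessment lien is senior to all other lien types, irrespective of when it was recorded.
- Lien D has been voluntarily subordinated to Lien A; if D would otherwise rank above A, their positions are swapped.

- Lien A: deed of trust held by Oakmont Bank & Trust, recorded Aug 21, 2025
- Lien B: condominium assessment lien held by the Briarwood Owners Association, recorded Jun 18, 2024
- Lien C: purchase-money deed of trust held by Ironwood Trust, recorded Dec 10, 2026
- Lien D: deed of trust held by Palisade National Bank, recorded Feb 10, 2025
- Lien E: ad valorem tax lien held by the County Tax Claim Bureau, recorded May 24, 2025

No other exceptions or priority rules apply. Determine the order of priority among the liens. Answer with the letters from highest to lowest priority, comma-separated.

Adjusting effective dates: C missed the 30-day window (158 days after the deed), so its recording date stands.
B, as a condominium assessment lien, has superpriority and ranks first.
The other liens, earliest effective date first: D (Feb 10, 2025), E (May 24, 2025), A (Aug 21, 2025), C (Dec 10, 2026).
D is senior to A before the subordination, so the two trade places.

B, A, E, D, C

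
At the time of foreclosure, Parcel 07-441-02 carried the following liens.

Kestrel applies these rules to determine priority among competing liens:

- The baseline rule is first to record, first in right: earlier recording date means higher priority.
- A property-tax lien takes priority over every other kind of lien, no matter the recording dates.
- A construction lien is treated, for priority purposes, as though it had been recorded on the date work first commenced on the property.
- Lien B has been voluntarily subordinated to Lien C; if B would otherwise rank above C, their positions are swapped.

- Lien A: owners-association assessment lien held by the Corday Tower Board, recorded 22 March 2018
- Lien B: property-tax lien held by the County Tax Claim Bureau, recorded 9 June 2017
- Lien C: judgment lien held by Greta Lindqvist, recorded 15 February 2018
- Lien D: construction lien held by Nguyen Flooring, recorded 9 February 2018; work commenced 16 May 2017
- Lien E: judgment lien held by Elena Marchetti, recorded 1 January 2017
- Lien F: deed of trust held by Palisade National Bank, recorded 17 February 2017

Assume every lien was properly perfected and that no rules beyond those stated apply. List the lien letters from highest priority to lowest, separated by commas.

Effective dates: D's effective date is 16 May 2017, when work began.
B, as a property-tax lien, has superpriority and ranks first.
Among the remaining liens, by effective date: E (1 January 2017), F (17 February 2017), D (16 May 2017), C (15 February 2018), A (22 March 2018).
B is senior to C before the subordination, so the two trade places.

C, E, F, D, B, A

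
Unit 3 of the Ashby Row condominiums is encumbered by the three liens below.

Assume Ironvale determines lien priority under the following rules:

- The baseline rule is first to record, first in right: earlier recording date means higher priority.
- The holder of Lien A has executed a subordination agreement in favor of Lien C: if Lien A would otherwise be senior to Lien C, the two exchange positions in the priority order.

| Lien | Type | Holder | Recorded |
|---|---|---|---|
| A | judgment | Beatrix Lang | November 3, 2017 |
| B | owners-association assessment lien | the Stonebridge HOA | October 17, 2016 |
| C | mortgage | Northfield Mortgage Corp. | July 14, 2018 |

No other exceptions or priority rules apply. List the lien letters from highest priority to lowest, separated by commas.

By effective date: B (October 17, 2016), A (November 3, 2017), C (July 14, 2018).
A is senior to C before the subordination, so the two trade places.

B, C, A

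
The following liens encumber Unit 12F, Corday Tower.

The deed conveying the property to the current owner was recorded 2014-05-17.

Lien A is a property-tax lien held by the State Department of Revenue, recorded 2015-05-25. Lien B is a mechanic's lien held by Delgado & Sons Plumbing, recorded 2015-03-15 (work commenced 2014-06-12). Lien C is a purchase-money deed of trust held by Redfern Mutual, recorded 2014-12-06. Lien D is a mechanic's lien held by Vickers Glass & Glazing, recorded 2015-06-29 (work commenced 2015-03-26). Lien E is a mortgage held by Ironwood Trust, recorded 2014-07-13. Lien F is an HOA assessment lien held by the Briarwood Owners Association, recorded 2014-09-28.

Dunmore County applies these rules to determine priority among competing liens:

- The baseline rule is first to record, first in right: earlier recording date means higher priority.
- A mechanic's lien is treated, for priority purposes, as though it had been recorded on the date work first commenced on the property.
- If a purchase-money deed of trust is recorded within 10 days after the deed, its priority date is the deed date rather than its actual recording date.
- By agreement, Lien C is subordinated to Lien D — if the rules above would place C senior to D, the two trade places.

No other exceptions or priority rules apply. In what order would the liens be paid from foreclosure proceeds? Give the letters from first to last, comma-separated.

B, E, F, D, C, A

Effective dates: B is treated as recorded 2014-06-12, the work-commencement date; C missed the 10-day window (203 days after the deed), so its recording date stands; D relates back to 2015-03-26 (work commenced).
By effective date: B (2014-06-12), E (2014-07-13), F (2014-09-28), C (2014-12-06), D (2015-03-26), A (2015-05-25).
C would otherwise be senior to D, so under the subordination agreement C and D exchange positions.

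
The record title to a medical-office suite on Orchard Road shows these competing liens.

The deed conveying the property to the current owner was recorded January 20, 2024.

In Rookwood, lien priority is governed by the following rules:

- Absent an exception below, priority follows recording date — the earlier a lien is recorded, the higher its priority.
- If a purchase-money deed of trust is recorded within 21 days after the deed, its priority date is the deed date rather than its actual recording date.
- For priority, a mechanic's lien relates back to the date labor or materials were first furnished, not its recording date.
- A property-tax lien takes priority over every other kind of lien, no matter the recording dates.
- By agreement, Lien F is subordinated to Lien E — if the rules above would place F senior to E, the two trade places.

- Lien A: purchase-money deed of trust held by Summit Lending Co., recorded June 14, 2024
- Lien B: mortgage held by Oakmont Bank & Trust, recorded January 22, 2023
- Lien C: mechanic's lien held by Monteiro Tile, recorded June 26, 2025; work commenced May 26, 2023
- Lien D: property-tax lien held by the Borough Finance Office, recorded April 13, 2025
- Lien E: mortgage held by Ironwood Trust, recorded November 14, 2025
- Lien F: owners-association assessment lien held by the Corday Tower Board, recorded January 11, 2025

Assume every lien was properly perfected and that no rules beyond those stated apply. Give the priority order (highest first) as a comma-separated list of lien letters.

Adjusting effective dates: A was recorded 146 days after the deed — beyond 21 days — so no relation-back applies; C relates back to May 26, 2023 (work commenced).
D is a property-tax lien and takes priority over every other lien.
The other liens, earliest effective date first: B (January 22, 2023), C (May 26, 2023), A (June 14, 2024), F (January 11, 2025), E (November 14, 2025).
F would otherwise be senior to E, so under the subordination agreement F and E exchange positions.

D, B, C, A, E, F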